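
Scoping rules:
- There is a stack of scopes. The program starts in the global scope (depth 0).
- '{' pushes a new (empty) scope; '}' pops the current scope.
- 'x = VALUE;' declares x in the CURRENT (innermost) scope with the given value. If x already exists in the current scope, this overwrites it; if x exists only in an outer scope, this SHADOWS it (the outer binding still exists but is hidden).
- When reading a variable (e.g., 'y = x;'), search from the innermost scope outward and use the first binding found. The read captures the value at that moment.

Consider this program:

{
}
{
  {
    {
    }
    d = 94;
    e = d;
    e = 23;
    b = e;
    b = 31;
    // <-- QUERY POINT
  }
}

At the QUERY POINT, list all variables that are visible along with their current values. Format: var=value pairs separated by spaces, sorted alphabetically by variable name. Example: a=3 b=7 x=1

Step 1: enter scope (depth=1)
Step 2: exit scope (depth=0)
Step 3: enter scope (depth=1)
Step 4: enter scope (depth=2)
Step 5: enter scope (depth=3)
Step 6: exit scope (depth=2)
Step 7: declare d=94 at depth 2
Step 8: declare e=(read d)=94 at depth 2
Step 9: declare e=23 at depth 2
Step 10: declare b=(read e)=23 at depth 2
Step 11: declare b=31 at depth 2
Visible at query point: b=31 d=94 e=23

Answer: b=31 d=94 e=23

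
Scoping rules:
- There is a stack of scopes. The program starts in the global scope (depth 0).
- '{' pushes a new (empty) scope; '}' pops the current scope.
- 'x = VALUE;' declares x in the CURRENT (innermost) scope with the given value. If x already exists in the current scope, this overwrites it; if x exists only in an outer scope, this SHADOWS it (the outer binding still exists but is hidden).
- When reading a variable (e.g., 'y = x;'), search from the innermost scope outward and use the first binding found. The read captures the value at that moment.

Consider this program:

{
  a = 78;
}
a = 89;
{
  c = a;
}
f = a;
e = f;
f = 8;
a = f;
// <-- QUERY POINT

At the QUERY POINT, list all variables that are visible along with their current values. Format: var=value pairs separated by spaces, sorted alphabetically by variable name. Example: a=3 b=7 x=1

Answer: a=8 e=89 f=8

Derivation:
Step 1: enter scope (depth=1)
Step 2: declare a=78 at depth 1
Step 3: exit scope (depth=0)
Step 4: declare a=89 at depth 0
Step 5: enter scope (depth=1)
Step 6: declare c=(read a)=89 at depth 1
Step 7: exit scope (depth=0)
Step 8: declare f=(read a)=89 at depth 0
Step 9: declare e=(read f)=89 at depth 0
Step 10: declare f=8 at depth 0
Step 11: declare a=(read f)=8 at depth 0
Visible at query point: a=8 e=89 f=8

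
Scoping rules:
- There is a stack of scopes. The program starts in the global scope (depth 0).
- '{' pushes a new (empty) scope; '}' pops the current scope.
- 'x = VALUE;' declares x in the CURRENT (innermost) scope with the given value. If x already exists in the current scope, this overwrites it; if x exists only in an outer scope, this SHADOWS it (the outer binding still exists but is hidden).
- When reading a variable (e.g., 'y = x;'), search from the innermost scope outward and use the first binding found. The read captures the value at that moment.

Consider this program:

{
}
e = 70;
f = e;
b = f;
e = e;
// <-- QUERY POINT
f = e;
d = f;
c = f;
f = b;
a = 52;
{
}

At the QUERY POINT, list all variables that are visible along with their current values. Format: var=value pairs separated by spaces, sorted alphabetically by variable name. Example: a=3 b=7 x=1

Step 1: enter scope (depth=1)
Step 2: exit scope (depth=0)
Step 3: declare e=70 at depth 0
Step 4: declare f=(read e)=70 at depth 0
Step 5: declare b=(read f)=70 at depth 0
Step 6: declare e=(read e)=70 at depth 0
Visible at query point: b=70 e=70 f=70

Answer: b=70 e=70 f=70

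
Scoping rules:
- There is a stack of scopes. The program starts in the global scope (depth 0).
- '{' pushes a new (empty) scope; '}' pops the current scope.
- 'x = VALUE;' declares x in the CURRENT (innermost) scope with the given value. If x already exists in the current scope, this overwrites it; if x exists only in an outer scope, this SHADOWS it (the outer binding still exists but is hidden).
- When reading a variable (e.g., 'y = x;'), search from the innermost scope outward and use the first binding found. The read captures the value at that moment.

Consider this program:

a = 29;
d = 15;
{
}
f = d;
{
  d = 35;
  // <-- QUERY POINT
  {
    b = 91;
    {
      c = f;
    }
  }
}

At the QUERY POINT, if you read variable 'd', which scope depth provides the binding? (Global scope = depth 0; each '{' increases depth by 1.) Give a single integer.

Answer: 1

Derivation:
Step 1: declare a=29 at depth 0
Step 2: declare d=15 at depth 0
Step 3: enter scope (depth=1)
Step 4: exit scope (depth=0)
Step 5: declare f=(read d)=15 at depth 0
Step 6: enter scope (depth=1)
Step 7: declare d=35 at depth 1
Visible at query point: a=29 d=35 f=15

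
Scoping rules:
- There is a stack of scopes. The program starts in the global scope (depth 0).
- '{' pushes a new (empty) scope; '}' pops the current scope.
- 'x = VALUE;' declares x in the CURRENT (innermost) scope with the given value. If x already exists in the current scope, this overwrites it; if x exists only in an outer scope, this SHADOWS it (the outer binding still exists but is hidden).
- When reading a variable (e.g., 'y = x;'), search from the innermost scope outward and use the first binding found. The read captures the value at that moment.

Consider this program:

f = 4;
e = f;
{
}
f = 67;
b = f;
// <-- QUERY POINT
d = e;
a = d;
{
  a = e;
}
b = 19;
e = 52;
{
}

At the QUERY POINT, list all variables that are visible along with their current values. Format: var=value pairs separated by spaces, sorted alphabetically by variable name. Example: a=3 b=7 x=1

Answer: b=67 e=4 f=67

Derivation:
Step 1: declare f=4 at depth 0
Step 2: declare e=(read f)=4 at depth 0
Step 3: enter scope (depth=1)
Step 4: exit scope (depth=0)
Step 5: declare f=67 at depth 0
Step 6: declare b=(read f)=67 at depth 0
Visible at query point: b=67 e=4 f=67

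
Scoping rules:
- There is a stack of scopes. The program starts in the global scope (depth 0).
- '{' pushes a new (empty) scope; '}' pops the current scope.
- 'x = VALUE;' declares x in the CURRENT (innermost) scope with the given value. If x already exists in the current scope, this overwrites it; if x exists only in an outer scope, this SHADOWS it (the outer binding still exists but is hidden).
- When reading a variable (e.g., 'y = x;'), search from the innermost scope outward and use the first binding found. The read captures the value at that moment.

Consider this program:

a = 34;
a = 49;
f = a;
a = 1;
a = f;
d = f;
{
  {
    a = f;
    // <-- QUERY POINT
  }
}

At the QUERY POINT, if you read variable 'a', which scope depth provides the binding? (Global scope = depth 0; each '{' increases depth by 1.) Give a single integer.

Answer: 2

Derivation:
Step 1: declare a=34 at depth 0
Step 2: declare a=49 at depth 0
Step 3: declare f=(read a)=49 at depth 0
Step 4: declare a=1 at depth 0
Step 5: declare a=(read f)=49 at depth 0
Step 6: declare d=(read f)=49 at depth 0
Step 7: enter scope (depth=1)
Step 8: enter scope (depth=2)
Step 9: declare a=(read f)=49 at depth 2
Visible at query point: a=49 d=49 f=49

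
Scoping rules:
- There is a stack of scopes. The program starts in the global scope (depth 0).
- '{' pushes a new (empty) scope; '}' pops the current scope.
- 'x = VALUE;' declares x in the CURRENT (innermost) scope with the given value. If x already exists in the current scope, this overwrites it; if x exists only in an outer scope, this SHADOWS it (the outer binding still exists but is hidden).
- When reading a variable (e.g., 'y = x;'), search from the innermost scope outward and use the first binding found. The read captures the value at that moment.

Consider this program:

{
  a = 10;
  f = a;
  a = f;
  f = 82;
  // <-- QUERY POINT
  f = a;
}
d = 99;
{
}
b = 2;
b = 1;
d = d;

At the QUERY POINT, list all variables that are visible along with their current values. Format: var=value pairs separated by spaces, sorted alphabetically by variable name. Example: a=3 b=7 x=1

Answer: a=10 f=82

Derivation:
Step 1: enter scope (depth=1)
Step 2: declare a=10 at depth 1
Step 3: declare f=(read a)=10 at depth 1
Step 4: declare a=(read f)=10 at depth 1
Step 5: declare f=82 at depth 1
Visible at query point: a=10 f=82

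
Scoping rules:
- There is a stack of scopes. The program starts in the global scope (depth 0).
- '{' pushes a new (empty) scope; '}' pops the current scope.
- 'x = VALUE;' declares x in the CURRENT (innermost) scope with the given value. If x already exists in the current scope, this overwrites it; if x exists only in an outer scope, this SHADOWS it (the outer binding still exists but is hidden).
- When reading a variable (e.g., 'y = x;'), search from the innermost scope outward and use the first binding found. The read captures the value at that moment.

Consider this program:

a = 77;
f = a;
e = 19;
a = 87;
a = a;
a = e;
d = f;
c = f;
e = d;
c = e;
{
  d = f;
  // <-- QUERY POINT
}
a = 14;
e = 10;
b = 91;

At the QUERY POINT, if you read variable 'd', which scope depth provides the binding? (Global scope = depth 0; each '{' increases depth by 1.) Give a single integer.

Answer: 1

Derivation:
Step 1: declare a=77 at depth 0
Step 2: declare f=(read a)=77 at depth 0
Step 3: declare e=19 at depth 0
Step 4: declare a=87 at depth 0
Step 5: declare a=(read a)=87 at depth 0
Step 6: declare a=(read e)=19 at depth 0
Step 7: declare d=(read f)=77 at depth 0
Step 8: declare c=(read f)=77 at depth 0
Step 9: declare e=(read d)=77 at depth 0
Step 10: declare c=(read e)=77 at depth 0
Step 11: enter scope (depth=1)
Step 12: declare d=(read f)=77 at depth 1
Visible at query point: a=19 c=77 d=77 e=77 f=77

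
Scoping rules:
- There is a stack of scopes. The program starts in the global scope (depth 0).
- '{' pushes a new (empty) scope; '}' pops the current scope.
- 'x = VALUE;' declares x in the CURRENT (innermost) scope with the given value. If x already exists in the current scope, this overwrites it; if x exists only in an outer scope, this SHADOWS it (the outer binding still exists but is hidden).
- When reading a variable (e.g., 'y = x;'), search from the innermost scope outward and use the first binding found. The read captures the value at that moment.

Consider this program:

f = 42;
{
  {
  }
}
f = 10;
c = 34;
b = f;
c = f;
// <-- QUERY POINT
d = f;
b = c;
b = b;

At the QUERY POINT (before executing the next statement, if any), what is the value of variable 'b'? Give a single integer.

Step 1: declare f=42 at depth 0
Step 2: enter scope (depth=1)
Step 3: enter scope (depth=2)
Step 4: exit scope (depth=1)
Step 5: exit scope (depth=0)
Step 6: declare f=10 at depth 0
Step 7: declare c=34 at depth 0
Step 8: declare b=(read f)=10 at depth 0
Step 9: declare c=(read f)=10 at depth 0
Visible at query point: b=10 c=10 f=10

Answer: 10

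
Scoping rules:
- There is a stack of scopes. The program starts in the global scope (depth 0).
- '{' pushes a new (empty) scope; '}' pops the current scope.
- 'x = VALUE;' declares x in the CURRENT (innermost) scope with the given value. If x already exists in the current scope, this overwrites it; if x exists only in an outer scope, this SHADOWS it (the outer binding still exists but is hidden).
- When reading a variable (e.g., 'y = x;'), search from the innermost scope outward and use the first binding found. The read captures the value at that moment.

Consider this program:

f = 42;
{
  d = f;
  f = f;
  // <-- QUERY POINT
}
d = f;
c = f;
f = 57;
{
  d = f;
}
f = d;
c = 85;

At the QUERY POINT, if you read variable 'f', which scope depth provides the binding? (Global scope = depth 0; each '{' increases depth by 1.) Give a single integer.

Answer: 1

Derivation:
Step 1: declare f=42 at depth 0
Step 2: enter scope (depth=1)
Step 3: declare d=(read f)=42 at depth 1
Step 4: declare f=(read f)=42 at depth 1
Visible at query point: d=42 f=42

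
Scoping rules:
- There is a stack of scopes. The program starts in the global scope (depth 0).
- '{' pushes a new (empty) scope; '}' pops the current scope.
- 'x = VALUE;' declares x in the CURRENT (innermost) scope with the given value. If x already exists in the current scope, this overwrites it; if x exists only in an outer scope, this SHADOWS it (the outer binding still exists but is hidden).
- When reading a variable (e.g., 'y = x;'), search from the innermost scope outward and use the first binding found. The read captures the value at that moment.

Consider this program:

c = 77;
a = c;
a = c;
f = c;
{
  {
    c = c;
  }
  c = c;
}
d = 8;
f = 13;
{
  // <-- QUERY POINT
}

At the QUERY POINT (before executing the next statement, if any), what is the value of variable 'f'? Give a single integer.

Answer: 13

Derivation:
Step 1: declare c=77 at depth 0
Step 2: declare a=(read c)=77 at depth 0
Step 3: declare a=(read c)=77 at depth 0
Step 4: declare f=(read c)=77 at depth 0
Step 5: enter scope (depth=1)
Step 6: enter scope (depth=2)
Step 7: declare c=(read c)=77 at depth 2
Step 8: exit scope (depth=1)
Step 9: declare c=(read c)=77 at depth 1
Step 10: exit scope (depth=0)
Step 11: declare d=8 at depth 0
Step 12: declare f=13 at depth 0
Step 13: enter scope (depth=1)
Visible at query point: a=77 c=77 d=8 f=13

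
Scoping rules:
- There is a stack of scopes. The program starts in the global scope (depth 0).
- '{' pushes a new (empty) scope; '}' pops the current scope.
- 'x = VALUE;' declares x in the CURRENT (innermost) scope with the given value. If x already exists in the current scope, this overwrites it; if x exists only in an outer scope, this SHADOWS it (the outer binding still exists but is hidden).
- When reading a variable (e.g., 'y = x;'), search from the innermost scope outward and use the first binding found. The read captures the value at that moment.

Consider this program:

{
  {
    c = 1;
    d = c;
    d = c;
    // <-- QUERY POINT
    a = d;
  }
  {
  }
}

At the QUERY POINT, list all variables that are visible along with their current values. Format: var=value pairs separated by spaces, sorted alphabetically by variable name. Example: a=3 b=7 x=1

Step 1: enter scope (depth=1)
Step 2: enter scope (depth=2)
Step 3: declare c=1 at depth 2
Step 4: declare d=(read c)=1 at depth 2
Step 5: declare d=(read c)=1 at depth 2
Visible at query point: c=1 d=1

Answer: c=1 d=1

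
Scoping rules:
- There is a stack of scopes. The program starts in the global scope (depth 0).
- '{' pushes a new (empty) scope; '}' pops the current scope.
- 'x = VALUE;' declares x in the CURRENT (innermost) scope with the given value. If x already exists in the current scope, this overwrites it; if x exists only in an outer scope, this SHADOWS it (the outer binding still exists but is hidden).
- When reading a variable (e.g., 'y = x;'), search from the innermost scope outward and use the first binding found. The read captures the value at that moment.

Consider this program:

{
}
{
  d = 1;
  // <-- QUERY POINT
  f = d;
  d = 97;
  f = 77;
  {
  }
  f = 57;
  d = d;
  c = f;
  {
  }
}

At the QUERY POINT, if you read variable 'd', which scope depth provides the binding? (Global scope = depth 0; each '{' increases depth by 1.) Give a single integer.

Step 1: enter scope (depth=1)
Step 2: exit scope (depth=0)
Step 3: enter scope (depth=1)
Step 4: declare d=1 at depth 1
Visible at query point: d=1

Answer: 1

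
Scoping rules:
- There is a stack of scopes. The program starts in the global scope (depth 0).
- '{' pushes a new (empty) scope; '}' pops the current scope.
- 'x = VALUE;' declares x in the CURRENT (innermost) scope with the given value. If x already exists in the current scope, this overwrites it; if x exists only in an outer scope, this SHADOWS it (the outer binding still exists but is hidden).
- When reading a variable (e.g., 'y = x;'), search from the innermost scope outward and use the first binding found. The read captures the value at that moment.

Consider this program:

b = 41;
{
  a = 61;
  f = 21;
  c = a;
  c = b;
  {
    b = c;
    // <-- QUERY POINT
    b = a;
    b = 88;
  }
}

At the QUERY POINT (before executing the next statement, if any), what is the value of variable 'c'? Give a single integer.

Answer: 41

Derivation:
Step 1: declare b=41 at depth 0
Step 2: enter scope (depth=1)
Step 3: declare a=61 at depth 1
Step 4: declare f=21 at depth 1
Step 5: declare c=(read a)=61 at depth 1
Step 6: declare c=(read b)=41 at depth 1
Step 7: enter scope (depth=2)
Step 8: declare b=(read c)=41 at depth 2
Visible at query point: a=61 b=41 c=41 f=21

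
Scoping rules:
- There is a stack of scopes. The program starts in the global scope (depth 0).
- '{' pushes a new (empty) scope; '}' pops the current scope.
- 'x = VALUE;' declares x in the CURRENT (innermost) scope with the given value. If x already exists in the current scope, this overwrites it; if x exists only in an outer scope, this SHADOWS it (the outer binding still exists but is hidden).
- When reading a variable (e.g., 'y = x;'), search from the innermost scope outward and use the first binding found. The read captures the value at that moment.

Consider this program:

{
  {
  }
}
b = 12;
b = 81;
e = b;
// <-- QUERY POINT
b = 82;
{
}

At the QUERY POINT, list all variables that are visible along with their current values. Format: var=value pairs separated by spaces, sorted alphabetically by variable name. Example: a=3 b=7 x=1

Answer: b=81 e=81

Derivation:
Step 1: enter scope (depth=1)
Step 2: enter scope (depth=2)
Step 3: exit scope (depth=1)
Step 4: exit scope (depth=0)
Step 5: declare b=12 at depth 0
Step 6: declare b=81 at depth 0
Step 7: declare e=(read b)=81 at depth 0
Visible at query point: b=81 e=81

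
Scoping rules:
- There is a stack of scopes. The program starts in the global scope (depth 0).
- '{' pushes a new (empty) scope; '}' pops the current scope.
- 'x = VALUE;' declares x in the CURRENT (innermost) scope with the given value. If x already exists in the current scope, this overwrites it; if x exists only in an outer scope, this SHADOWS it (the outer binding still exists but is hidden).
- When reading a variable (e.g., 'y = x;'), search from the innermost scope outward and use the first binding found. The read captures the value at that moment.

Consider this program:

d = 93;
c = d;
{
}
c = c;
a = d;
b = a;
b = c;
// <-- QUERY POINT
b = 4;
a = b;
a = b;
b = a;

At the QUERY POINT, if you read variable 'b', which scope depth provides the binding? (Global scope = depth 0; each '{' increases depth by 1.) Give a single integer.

Answer: 0

Derivation:
Step 1: declare d=93 at depth 0
Step 2: declare c=(read d)=93 at depth 0
Step 3: enter scope (depth=1)
Step 4: exit scope (depth=0)
Step 5: declare c=(read c)=93 at depth 0
Step 6: declare a=(read d)=93 at depth 0
Step 7: declare b=(read a)=93 at depth 0
Step 8: declare b=(read c)=93 at depth 0
Visible at query point: a=93 b=93 c=93 d=93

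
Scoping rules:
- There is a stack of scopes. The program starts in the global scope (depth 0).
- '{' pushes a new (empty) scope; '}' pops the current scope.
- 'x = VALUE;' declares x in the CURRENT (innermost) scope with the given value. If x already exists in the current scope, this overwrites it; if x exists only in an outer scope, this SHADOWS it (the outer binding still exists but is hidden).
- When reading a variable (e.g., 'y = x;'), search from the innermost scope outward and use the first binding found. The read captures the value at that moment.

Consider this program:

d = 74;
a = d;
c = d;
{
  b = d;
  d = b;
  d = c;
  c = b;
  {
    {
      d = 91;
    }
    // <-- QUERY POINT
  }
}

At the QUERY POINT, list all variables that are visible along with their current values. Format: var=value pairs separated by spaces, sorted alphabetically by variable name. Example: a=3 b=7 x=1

Answer: a=74 b=74 c=74 d=74

Derivation:
Step 1: declare d=74 at depth 0
Step 2: declare a=(read d)=74 at depth 0
Step 3: declare c=(read d)=74 at depth 0
Step 4: enter scope (depth=1)
Step 5: declare b=(read d)=74 at depth 1
Step 6: declare d=(read b)=74 at depth 1
Step 7: declare d=(read c)=74 at depth 1
Step 8: declare c=(read b)=74 at depth 1
Step 9: enter scope (depth=2)
Step 10: enter scope (depth=3)
Step 11: declare d=91 at depth 3
Step 12: exit scope (depth=2)
Visible at query point: a=74 b=74 c=74 d=74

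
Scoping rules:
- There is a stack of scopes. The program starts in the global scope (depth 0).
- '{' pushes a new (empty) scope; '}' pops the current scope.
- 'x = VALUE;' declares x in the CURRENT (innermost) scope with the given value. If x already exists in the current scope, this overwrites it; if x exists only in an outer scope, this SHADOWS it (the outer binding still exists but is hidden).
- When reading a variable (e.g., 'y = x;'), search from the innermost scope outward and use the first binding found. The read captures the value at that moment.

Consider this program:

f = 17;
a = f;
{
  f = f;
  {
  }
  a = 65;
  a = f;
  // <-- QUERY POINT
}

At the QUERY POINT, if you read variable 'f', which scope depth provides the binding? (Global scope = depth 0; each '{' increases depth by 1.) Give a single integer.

Answer: 1

Derivation:
Step 1: declare f=17 at depth 0
Step 2: declare a=(read f)=17 at depth 0
Step 3: enter scope (depth=1)
Step 4: declare f=(read f)=17 at depth 1
Step 5: enter scope (depth=2)
Step 6: exit scope (depth=1)
Step 7: declare a=65 at depth 1
Step 8: declare a=(read f)=17 at depth 1
Visible at query point: a=17 f=17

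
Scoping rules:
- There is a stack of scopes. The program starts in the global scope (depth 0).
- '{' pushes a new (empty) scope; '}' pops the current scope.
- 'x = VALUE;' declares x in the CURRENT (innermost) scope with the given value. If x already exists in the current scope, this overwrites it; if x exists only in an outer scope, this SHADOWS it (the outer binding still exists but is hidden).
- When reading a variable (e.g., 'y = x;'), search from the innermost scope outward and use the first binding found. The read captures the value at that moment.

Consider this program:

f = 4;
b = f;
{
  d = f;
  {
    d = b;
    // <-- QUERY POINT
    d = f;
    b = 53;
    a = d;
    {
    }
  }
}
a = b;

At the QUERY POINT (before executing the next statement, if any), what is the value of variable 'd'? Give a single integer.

Step 1: declare f=4 at depth 0
Step 2: declare b=(read f)=4 at depth 0
Step 3: enter scope (depth=1)
Step 4: declare d=(read f)=4 at depth 1
Step 5: enter scope (depth=2)
Step 6: declare d=(read b)=4 at depth 2
Visible at query point: b=4 d=4 f=4

Answer: 4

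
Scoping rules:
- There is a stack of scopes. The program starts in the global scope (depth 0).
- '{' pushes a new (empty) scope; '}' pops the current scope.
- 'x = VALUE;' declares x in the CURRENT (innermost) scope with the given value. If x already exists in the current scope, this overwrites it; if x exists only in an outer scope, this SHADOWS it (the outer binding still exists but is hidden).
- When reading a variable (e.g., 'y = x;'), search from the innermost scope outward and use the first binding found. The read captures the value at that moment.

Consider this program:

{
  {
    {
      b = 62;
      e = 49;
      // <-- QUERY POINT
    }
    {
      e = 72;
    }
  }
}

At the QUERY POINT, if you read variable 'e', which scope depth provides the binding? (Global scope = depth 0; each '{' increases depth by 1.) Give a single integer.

Step 1: enter scope (depth=1)
Step 2: enter scope (depth=2)
Step 3: enter scope (depth=3)
Step 4: declare b=62 at depth 3
Step 5: declare e=49 at depth 3
Visible at query point: b=62 e=49

Answer: 3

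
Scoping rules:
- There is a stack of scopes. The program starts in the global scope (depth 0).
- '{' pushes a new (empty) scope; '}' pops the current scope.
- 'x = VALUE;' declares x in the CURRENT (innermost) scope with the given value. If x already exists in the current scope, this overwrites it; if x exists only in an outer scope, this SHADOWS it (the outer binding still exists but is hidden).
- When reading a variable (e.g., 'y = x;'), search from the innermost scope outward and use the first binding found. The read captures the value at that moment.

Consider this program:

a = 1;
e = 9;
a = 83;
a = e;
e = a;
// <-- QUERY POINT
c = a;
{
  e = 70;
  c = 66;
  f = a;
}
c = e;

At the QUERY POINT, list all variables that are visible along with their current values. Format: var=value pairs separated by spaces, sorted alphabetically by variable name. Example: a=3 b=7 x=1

Answer: a=9 e=9

Derivation:
Step 1: declare a=1 at depth 0
Step 2: declare e=9 at depth 0
Step 3: declare a=83 at depth 0
Step 4: declare a=(read e)=9 at depth 0
Step 5: declare e=(read a)=9 at depth 0
Visible at query point: a=9 e=9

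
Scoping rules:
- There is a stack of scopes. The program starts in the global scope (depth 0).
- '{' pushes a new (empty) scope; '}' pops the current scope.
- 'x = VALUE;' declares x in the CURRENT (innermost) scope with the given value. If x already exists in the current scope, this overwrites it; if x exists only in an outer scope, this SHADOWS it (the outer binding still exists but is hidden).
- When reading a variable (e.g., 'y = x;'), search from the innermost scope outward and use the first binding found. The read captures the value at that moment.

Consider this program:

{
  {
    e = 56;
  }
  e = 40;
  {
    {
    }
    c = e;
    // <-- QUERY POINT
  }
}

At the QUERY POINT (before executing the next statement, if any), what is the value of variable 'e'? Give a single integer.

Answer: 40

Derivation:
Step 1: enter scope (depth=1)
Step 2: enter scope (depth=2)
Step 3: declare e=56 at depth 2
Step 4: exit scope (depth=1)
Step 5: declare e=40 at depth 1
Step 6: enter scope (depth=2)
Step 7: enter scope (depth=3)
Step 8: exit scope (depth=2)
Step 9: declare c=(read e)=40 at depth 2
Visible at query point: c=40 e=40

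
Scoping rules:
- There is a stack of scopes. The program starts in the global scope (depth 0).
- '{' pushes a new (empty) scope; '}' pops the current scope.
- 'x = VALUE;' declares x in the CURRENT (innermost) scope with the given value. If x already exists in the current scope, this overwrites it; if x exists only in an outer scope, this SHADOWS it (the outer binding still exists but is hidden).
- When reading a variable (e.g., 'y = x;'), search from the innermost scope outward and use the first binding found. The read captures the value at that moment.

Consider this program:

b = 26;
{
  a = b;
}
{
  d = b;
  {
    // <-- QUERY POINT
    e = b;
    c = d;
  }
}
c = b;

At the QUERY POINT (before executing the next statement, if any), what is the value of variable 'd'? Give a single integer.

Step 1: declare b=26 at depth 0
Step 2: enter scope (depth=1)
Step 3: declare a=(read b)=26 at depth 1
Step 4: exit scope (depth=0)
Step 5: enter scope (depth=1)
Step 6: declare d=(read b)=26 at depth 1
Step 7: enter scope (depth=2)
Visible at query point: b=26 d=26

Answer: 26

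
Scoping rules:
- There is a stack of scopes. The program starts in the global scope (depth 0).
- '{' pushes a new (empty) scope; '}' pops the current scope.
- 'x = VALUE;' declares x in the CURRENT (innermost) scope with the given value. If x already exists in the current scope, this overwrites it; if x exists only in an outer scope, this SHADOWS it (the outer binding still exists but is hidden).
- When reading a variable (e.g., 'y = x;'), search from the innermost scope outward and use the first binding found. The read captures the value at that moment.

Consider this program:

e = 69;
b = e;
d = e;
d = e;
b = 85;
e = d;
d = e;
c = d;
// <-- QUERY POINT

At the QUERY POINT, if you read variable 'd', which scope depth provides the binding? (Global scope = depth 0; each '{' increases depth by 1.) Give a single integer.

Step 1: declare e=69 at depth 0
Step 2: declare b=(read e)=69 at depth 0
Step 3: declare d=(read e)=69 at depth 0
Step 4: declare d=(read e)=69 at depth 0
Step 5: declare b=85 at depth 0
Step 6: declare e=(read d)=69 at depth 0
Step 7: declare d=(read e)=69 at depth 0
Step 8: declare c=(read d)=69 at depth 0
Visible at query point: b=85 c=69 d=69 e=69

Answer: 0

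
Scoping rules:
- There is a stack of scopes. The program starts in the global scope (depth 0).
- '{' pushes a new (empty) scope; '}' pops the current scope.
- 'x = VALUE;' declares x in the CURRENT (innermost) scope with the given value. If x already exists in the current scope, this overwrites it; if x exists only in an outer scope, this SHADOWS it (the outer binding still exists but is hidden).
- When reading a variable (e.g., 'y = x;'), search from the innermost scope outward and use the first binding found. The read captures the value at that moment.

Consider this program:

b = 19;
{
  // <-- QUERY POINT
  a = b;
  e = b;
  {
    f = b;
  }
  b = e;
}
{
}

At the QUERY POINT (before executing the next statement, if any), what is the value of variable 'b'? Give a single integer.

Answer: 19

Derivation:
Step 1: declare b=19 at depth 0
Step 2: enter scope (depth=1)
Visible at query point: b=19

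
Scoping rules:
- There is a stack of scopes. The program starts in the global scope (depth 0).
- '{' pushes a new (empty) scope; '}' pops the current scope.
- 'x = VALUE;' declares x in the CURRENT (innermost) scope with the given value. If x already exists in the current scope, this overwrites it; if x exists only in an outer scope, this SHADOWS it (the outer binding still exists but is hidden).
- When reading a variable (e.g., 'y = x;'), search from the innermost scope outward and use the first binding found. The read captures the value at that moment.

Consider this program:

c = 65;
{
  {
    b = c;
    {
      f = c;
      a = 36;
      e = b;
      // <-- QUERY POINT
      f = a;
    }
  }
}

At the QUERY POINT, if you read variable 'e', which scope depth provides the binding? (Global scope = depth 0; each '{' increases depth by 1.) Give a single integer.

Step 1: declare c=65 at depth 0
Step 2: enter scope (depth=1)
Step 3: enter scope (depth=2)
Step 4: declare b=(read c)=65 at depth 2
Step 5: enter scope (depth=3)
Step 6: declare f=(read c)=65 at depth 3
Step 7: declare a=36 at depth 3
Step 8: declare e=(read b)=65 at depth 3
Visible at query point: a=36 b=65 c=65 e=65 f=65

Answer: 3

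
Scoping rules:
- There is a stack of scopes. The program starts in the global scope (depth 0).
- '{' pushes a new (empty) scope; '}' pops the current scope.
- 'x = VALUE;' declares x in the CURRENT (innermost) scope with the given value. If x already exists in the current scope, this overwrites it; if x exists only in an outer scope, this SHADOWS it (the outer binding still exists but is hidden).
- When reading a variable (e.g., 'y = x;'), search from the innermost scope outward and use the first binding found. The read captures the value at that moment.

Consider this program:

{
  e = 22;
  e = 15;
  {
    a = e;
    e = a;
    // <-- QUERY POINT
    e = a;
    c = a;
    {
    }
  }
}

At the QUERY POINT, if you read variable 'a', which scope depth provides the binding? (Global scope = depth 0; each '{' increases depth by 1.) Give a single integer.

Step 1: enter scope (depth=1)
Step 2: declare e=22 at depth 1
Step 3: declare e=15 at depth 1
Step 4: enter scope (depth=2)
Step 5: declare a=(read e)=15 at depth 2
Step 6: declare e=(read a)=15 at depth 2
Visible at query point: a=15 e=15

Answer: 2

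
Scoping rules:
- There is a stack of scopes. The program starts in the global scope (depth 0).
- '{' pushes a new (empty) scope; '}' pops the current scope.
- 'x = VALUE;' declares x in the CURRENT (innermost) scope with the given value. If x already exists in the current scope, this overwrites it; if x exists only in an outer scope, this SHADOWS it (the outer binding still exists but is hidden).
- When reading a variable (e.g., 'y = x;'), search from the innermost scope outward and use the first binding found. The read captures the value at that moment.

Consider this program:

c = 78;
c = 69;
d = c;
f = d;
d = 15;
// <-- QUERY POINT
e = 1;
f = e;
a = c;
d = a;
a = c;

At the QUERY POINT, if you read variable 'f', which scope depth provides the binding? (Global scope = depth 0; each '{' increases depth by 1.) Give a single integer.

Step 1: declare c=78 at depth 0
Step 2: declare c=69 at depth 0
Step 3: declare d=(read c)=69 at depth 0
Step 4: declare f=(read d)=69 at depth 0
Step 5: declare d=15 at depth 0
Visible at query point: c=69 d=15 f=69

Answer: 0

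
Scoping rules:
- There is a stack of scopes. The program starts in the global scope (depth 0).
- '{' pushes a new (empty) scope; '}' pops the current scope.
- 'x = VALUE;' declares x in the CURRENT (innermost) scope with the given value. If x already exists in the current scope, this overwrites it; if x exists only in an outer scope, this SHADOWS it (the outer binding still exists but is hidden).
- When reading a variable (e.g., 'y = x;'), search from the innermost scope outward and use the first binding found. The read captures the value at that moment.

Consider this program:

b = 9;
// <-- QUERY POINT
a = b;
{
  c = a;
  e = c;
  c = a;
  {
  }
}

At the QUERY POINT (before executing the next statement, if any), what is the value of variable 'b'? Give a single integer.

Step 1: declare b=9 at depth 0
Visible at query point: b=9

Answer: 9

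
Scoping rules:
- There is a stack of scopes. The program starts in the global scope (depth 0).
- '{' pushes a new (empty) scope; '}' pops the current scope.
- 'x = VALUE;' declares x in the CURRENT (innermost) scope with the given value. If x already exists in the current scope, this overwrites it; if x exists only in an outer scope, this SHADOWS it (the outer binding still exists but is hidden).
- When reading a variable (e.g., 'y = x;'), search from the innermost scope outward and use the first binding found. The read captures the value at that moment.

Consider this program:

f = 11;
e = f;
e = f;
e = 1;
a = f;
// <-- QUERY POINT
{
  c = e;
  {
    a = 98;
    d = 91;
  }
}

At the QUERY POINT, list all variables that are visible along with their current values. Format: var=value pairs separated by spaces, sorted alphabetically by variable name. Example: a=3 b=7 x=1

Step 1: declare f=11 at depth 0
Step 2: declare e=(read f)=11 at depth 0
Step 3: declare e=(read f)=11 at depth 0
Step 4: declare e=1 at depth 0
Step 5: declare a=(read f)=11 at depth 0
Visible at query point: a=11 e=1 f=11

Answer: a=11 e=1 f=11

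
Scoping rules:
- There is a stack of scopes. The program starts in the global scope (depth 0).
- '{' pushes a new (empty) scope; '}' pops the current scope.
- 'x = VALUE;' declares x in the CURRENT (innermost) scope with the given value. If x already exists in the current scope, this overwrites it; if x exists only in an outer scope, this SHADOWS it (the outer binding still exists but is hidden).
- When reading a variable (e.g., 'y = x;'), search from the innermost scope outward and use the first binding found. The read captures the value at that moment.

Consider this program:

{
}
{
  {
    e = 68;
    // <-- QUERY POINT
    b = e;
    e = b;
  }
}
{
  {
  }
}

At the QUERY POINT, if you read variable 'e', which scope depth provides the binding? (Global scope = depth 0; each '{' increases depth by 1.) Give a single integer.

Step 1: enter scope (depth=1)
Step 2: exit scope (depth=0)
Step 3: enter scope (depth=1)
Step 4: enter scope (depth=2)
Step 5: declare e=68 at depth 2
Visible at query point: e=68

Answer: 2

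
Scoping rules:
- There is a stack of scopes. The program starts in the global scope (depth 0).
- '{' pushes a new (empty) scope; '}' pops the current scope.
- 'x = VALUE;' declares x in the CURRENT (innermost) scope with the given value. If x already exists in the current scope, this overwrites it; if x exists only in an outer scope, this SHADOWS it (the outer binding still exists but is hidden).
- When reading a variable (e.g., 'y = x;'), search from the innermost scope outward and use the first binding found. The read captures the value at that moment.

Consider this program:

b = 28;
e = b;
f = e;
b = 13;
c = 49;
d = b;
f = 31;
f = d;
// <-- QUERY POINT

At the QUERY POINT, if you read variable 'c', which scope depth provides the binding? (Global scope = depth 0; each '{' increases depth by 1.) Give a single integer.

Answer: 0

Derivation:
Step 1: declare b=28 at depth 0
Step 2: declare e=(read b)=28 at depth 0
Step 3: declare f=(read e)=28 at depth 0
Step 4: declare b=13 at depth 0
Step 5: declare c=49 at depth 0
Step 6: declare d=(read b)=13 at depth 0
Step 7: declare f=31 at depth 0
Step 8: declare f=(read d)=13 at depth 0
Visible at query point: b=13 c=49 d=13 e=28 f=13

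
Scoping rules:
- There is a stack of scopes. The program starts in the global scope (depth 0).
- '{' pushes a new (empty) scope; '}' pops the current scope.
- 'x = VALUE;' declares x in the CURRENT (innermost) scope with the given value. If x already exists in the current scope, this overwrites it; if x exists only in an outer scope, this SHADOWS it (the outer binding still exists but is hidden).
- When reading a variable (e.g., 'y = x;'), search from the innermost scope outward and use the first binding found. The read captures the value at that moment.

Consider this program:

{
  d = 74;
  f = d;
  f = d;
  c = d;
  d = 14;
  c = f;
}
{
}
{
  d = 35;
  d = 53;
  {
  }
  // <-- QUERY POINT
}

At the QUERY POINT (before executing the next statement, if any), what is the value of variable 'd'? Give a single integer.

Step 1: enter scope (depth=1)
Step 2: declare d=74 at depth 1
Step 3: declare f=(read d)=74 at depth 1
Step 4: declare f=(read d)=74 at depth 1
Step 5: declare c=(read d)=74 at depth 1
Step 6: declare d=14 at depth 1
Step 7: declare c=(read f)=74 at depth 1
Step 8: exit scope (depth=0)
Step 9: enter scope (depth=1)
Step 10: exit scope (depth=0)
Step 11: enter scope (depth=1)
Step 12: declare d=35 at depth 1
Step 13: declare d=53 at depth 1
Step 14: enter scope (depth=2)
Step 15: exit scope (depth=1)
Visible at query point: d=53

Answer: 53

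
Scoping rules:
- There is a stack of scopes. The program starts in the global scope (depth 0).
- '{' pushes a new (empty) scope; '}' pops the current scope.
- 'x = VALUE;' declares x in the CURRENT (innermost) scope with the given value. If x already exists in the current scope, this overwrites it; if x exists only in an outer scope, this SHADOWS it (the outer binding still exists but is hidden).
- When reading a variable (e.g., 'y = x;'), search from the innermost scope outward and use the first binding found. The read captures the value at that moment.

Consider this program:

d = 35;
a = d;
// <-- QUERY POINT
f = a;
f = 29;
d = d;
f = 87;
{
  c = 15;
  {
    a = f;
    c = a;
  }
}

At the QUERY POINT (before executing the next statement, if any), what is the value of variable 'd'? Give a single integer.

Step 1: declare d=35 at depth 0
Step 2: declare a=(read d)=35 at depth 0
Visible at query point: a=35 d=35

Answer: 35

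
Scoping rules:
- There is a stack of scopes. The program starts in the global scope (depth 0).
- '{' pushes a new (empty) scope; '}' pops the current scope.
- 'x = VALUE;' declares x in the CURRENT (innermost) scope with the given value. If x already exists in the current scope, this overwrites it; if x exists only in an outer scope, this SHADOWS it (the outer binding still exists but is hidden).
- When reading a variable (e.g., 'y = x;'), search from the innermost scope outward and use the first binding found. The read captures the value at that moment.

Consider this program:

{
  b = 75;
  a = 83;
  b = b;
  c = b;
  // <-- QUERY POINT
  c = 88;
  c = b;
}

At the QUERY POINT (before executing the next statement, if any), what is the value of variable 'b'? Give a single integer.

Step 1: enter scope (depth=1)
Step 2: declare b=75 at depth 1
Step 3: declare a=83 at depth 1
Step 4: declare b=(read b)=75 at depth 1
Step 5: declare c=(read b)=75 at depth 1
Visible at query point: a=83 b=75 c=75

Answer: 75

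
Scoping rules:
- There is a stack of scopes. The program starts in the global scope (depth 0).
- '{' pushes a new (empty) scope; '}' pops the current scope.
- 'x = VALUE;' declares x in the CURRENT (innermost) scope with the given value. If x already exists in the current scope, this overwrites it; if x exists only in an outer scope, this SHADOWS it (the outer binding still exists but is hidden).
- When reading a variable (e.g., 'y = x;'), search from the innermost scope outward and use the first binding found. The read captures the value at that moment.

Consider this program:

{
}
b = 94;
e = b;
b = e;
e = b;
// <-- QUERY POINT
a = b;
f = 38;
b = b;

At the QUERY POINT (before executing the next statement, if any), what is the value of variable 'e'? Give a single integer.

Step 1: enter scope (depth=1)
Step 2: exit scope (depth=0)
Step 3: declare b=94 at depth 0
Step 4: declare e=(read b)=94 at depth 0
Step 5: declare b=(read e)=94 at depth 0
Step 6: declare e=(read b)=94 at depth 0
Visible at query point: b=94 e=94

Answer: 94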